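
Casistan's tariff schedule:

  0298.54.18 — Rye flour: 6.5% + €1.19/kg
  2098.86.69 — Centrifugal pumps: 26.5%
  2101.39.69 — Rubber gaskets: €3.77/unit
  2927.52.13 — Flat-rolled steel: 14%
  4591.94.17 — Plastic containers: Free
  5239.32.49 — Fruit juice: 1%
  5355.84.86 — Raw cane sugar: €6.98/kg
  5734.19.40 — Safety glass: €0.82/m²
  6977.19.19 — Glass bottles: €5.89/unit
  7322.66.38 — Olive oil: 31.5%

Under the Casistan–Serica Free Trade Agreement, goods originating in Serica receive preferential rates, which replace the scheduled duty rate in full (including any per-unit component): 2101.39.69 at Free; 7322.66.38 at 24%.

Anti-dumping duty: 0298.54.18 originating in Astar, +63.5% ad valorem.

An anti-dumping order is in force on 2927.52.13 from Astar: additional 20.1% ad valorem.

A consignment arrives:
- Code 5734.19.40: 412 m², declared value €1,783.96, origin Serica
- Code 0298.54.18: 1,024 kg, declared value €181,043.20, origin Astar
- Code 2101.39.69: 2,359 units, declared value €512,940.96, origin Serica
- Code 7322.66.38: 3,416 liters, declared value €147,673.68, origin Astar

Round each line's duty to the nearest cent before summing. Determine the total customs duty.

Line 1 (5734.19.40, Serica, 412 m², €1,783.96):
Base rate for 5734.19.40 is €0.82/m².
Origin Serica is the FTA partner but 5734.19.40 is not on the preference list; base rate stands.
Duty = 412 × €0.82 = €337.84.
Line 2 (0298.54.18, Astar, 1,024 kg, €181,043.20):
Base rate for 0298.54.18 is 6.5% + €1.19/kg.
Additional duty on 0298.54.18 from Astar: +63.5%. Applied ad valorem rate: 6.5% + 63.5% = 70%.
Duty = €181,043.20 × 70% + 1,024 × €1.19 = €127,948.80.
Line 3 (2101.39.69, Serica, 2,359 units, €512,940.96):
Base rate for 2101.39.69 is €3.77/unit.
Origin Serica qualifies under the Casistan–Serica agreement and 2101.39.69 is covered: preferential rate Free applies instead.
Duty = €512,940.96 × 0% = €0.00.
Line 4 (7322.66.38, Astar, 3,416 liters, €147,673.68):
Base rate for 7322.66.38 is 31.5%.
7322.66.38 has an FTA preferential rate, but origin Astar is not Serica; base rate stands.
Duty = €147,673.68 × 31.5% = €46,517.21.
Total = €337.84 + €127,948.80 + €0.00 + €46,517.21 = €174,803.85.

€174,803.85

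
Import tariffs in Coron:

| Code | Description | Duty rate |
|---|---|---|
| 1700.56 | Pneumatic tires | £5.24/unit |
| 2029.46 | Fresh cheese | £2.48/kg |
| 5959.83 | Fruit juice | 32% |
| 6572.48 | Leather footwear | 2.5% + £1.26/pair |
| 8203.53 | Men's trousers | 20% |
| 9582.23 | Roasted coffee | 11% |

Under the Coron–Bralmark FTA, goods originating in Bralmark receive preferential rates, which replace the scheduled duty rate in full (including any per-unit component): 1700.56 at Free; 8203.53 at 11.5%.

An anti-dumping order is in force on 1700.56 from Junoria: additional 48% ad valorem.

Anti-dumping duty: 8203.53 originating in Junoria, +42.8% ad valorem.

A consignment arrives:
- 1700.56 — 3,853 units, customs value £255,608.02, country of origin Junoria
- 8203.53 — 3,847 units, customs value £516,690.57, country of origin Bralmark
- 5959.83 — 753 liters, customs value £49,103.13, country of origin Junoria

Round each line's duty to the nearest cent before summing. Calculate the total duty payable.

Line 1 (1700.56, Junoria, 3,853 units, £255,608.02):
Base rate for 1700.56 is £5.24/unit.
1700.56 has an FTA preferential rate, but origin Junoria is not Bralmark; base rate stands.
Additional duty on 1700.56 from Junoria: +48% ad valorem. Applied ad valorem rate = 48%.
Duty = £255,608.02 × 48% + 3,853 × £5.24 = £142,881.57.
Line 2 (8203.53, Bralmark, 3,847 units, £516,690.57):
Base rate for 8203.53 is 20%.
Origin Bralmark qualifies under the Coron–Bralmark agreement and 8203.53 is covered: preferential rate 11.5% applies instead.
The additional-duty order on 8203.53 targets Junoria, not Bralmark; it does not apply.
Duty = £516,690.57 × 11.5% = £59,419.42.
Line 3 (5959.83, Junoria, 753 liters, £49,103.13):
Base rate for 5959.83 is 32%.
Duty = £49,103.13 × 32% = £15,713.00.
Total = £142,881.57 + £59,419.42 + £15,713.00 = £218,013.99.

£218,013.99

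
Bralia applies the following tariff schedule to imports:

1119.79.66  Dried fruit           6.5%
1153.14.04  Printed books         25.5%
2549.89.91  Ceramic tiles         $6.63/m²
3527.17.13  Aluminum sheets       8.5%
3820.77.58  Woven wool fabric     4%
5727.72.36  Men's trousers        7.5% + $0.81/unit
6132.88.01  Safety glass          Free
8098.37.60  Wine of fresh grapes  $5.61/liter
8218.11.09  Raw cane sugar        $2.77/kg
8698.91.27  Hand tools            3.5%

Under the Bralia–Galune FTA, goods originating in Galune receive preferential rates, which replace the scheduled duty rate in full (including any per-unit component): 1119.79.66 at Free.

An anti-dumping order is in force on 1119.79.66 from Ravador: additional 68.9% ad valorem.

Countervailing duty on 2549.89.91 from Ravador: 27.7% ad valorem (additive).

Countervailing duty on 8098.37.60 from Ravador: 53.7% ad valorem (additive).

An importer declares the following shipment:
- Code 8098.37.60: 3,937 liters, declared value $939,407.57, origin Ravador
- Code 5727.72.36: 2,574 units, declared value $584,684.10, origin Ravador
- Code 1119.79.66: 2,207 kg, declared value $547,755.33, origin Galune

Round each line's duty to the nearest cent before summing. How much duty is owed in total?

Line 1 (8098.37.60, Ravador, 3,937 liters, $939,407.57):
Base rate for 8098.37.60 is $5.61/liter.
Additional duty on 8098.37.60 from Ravador: +53.7% ad valorem. Applied ad valorem rate = 53.7%.
Duty = $939,407.57 × 53.7% + 3,937 × $5.61 = $526,548.44.
Line 2 (5727.72.36, Ravador, 2,574 units, $584,684.10):
Base rate for 5727.72.36 is 7.5% + $0.81/unit.
Duty = $584,684.10 × 7.5% + 2,574 × $0.81 = $45,936.25.
Line 3 (1119.79.66, Galune, 2,207 kg, $547,755.33):
Base rate for 1119.79.66 is 6.5%.
Origin Galune qualifies under the Bralia–Galune agreement and 1119.79.66 is covered: preferential rate Free applies instead.
The additional-duty order on 1119.79.66 targets Ravador, not Galune; it does not apply.
Duty = $547,755.33 × 0% = $0.00.
Total = $526,548.44 + $45,936.25 + $0.00 = $572,484.69.

$572,484.69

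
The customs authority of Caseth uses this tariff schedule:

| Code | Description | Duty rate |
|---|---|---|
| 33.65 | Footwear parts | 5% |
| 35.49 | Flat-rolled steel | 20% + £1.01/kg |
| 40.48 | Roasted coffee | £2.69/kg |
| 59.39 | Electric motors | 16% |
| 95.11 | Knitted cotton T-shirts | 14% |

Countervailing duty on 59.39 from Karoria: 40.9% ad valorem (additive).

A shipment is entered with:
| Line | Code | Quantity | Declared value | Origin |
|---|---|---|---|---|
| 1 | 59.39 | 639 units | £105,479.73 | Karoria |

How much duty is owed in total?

£60,017.97

Line 1 (59.39, Karoria, 639 units, £105,479.73):
Base rate for 59.39 is 16%.
Additional duty on 59.39 from Karoria: +40.9%. Applied ad valorem rate: 16% + 40.9% = 56.9%.
Duty = £105,479.73 × 56.9% = £60,017.97.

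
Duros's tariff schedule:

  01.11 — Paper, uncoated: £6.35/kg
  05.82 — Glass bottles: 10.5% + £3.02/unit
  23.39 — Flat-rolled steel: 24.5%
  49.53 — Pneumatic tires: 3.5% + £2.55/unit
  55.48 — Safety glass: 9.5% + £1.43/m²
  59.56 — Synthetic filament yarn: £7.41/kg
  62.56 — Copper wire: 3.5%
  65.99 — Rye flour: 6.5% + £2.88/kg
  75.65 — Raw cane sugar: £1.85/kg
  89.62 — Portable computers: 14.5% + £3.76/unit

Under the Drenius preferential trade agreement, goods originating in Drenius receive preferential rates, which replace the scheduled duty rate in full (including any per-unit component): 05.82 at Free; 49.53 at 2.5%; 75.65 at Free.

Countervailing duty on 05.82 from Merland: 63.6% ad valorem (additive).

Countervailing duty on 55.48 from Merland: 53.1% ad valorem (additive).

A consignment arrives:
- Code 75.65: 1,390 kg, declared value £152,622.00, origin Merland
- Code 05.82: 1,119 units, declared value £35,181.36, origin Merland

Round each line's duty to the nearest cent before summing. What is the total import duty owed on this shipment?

Line 1 (75.65, Merland, 1,390 kg, £152,622.00):
Base rate for 75.65 is £1.85/kg.
75.65 has an FTA preferential rate, but origin Merland is not Drenius; base rate stands.
Duty = 1,390 × £1.85 = £2,571.50.
Line 2 (05.82, Merland, 1,119 units, £35,181.36):
Base rate for 05.82 is 10.5% + £3.02/unit.
05.82 has an FTA preferential rate, but origin Merland is not Drenius; base rate stands.
Additional duty on 05.82 from Merland: +63.6%. Applied ad valorem rate: 10.5% + 63.6% = 74.1%.
Duty = £35,181.36 × 74.1% + 1,119 × £3.02 = £29,448.77.
Total = £2,571.50 + £29,448.77 = £32,020.27.

£32,020.27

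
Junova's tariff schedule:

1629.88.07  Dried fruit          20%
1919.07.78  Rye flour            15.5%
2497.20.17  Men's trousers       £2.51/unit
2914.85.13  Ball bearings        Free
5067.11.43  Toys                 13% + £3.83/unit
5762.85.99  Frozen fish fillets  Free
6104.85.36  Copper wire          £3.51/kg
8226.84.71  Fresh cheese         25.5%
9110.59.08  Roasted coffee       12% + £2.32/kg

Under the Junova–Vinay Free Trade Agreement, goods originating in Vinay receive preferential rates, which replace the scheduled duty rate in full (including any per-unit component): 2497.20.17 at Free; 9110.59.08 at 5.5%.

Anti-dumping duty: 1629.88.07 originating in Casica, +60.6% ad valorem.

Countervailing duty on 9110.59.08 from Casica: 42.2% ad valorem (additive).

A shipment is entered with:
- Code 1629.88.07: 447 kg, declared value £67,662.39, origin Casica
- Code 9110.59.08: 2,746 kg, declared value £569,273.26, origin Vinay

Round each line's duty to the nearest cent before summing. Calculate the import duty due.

Line 1 (1629.88.07, Casica, 447 kg, £67,662.39):
Base rate for 1629.88.07 is 20%.
Additional duty on 1629.88.07 from Casica: +60.6%. Applied ad valorem rate: 20% + 60.6% = 80.6%.
Duty = £67,662.39 × 80.6% = £54,535.89.
Line 2 (9110.59.08, Vinay, 2,746 kg, £569,273.26):
Base rate for 9110.59.08 is 12% + £2.32/kg.
Origin Vinay qualifies under the Junova–Vinay agreement and 9110.59.08 is covered: preferential rate 5.5% applies instead.
The additional-duty order on 9110.59.08 targets Casica, not Vinay; it does not apply.
Duty = £569,273.26 × 5.5% = £31,310.03.
Total = £54,535.89 + £31,310.03 = £85,845.92.

£85,845.92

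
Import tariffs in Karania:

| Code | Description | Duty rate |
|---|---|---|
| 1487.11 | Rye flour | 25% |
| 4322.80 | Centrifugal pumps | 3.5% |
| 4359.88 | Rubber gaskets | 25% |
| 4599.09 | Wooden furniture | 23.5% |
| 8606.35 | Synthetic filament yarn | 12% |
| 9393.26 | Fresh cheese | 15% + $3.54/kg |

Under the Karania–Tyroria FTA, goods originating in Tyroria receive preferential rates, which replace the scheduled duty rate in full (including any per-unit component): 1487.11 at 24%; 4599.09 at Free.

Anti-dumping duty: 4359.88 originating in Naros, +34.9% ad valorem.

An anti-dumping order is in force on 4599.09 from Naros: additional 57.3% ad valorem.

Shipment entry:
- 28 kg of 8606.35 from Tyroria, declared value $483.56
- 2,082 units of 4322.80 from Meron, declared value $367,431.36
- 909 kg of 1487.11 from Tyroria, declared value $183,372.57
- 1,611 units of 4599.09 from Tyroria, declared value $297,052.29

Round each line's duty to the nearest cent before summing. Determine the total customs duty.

$56,927.55

Line 1 (8606.35, Tyroria, 28 kg, $483.56):
Base rate for 8606.35 is 12%.
Origin Tyroria is the FTA partner but 8606.35 is not on the preference list; base rate stands.
Duty = $483.56 × 12% = $58.03.
Line 2 (4322.80, Meron, 2,082 units, $367,431.36):
Base rate for 4322.80 is 3.5%.
Duty = $367,431.36 × 3.5% = $12,860.10.
Line 3 (1487.11, Tyroria, 909 kg, $183,372.57):
Base rate for 1487.11 is 25%.
Origin Tyroria qualifies under the Karania–Tyroria agreement and 1487.11 is covered: preferential rate 24% applies instead.
Duty = $183,372.57 × 24% = $44,009.42.
Line 4 (4599.09, Tyroria, 1,611 units, $297,052.29):
Base rate for 4599.09 is 23.5%.
Origin Tyroria qualifies under the Karania–Tyroria agreement and 4599.09 is covered: preferential rate Free applies instead.
The additional-duty order on 4599.09 targets Naros, not Tyroria; it does not apply.
Duty = $297,052.29 × 0% = $0.00.
Total = $58.03 + $12,860.10 + $44,009.42 + $0.00 = $56,927.55.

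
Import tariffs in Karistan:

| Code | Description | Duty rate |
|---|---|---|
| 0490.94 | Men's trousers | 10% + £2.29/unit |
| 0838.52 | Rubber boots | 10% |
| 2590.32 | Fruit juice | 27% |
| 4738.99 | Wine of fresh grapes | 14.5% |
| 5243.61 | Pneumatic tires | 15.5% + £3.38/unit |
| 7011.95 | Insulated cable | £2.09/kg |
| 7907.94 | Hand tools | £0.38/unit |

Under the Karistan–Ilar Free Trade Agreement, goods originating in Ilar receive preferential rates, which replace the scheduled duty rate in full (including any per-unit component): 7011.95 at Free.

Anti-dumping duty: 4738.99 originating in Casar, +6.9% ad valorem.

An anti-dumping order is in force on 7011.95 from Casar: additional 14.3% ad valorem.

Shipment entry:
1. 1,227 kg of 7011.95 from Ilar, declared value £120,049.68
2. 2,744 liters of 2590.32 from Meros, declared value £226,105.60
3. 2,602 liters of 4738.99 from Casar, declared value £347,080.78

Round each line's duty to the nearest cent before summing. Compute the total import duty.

£135,323.80

Line 1 (7011.95, Ilar, 1,227 kg, £120,049.68):
Base rate for 7011.95 is £2.09/kg.
Origin Ilar qualifies under the Karistan–Ilar agreement and 7011.95 is covered: preferential rate Free applies instead.
The additional-duty order on 7011.95 targets Casar, not Ilar; it does not apply.
Duty = £120,049.68 × 0% = £0.00.
Line 2 (2590.32, Meros, 2,744 liters, £226,105.60):
Base rate for 2590.32 is 27%.
Duty = £226,105.60 × 27% = £61,048.51.
Line 3 (4738.99, Casar, 2,602 liters, £347,080.78):
Base rate for 4738.99 is 14.5%.
Additional duty on 4738.99 from Casar: +6.9%. Applied ad valorem rate: 14.5% + 6.9% = 21.4%.
Duty = £347,080.78 × 21.4% = £74,275.29.
Total = £0.00 + £61,048.51 + £74,275.29 = £135,323.80.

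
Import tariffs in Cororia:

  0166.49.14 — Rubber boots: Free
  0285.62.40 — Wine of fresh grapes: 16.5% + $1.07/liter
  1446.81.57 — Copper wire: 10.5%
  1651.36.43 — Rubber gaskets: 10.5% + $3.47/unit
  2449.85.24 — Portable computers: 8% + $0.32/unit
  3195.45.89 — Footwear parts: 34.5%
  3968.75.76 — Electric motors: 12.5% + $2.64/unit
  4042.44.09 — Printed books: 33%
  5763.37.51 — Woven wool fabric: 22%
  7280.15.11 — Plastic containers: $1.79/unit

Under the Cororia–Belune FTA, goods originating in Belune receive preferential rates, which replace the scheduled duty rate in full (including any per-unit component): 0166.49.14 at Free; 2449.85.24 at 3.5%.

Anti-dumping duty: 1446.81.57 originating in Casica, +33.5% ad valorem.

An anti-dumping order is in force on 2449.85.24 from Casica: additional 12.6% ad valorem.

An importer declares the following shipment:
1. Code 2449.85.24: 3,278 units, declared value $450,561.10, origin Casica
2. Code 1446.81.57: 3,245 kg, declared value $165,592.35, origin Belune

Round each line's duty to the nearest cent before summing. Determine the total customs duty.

$111,251.75

Line 1 (2449.85.24, Casica, 3,278 units, $450,561.10):
Base rate for 2449.85.24 is 8% + $0.32/unit.
2449.85.24 has an FTA preferential rate, but origin Casica is not Belune; base rate stands.
Additional duty on 2449.85.24 from Casica: +12.6%. Applied ad valorem rate: 8% + 12.6% = 20.6%.
Duty = $450,561.10 × 20.6% + 3,278 × $0.32 = $93,864.55.
Line 2 (1446.81.57, Belune, 3,245 kg, $165,592.35):
Base rate for 1446.81.57 is 10.5%.
Origin Belune is the FTA partner but 1446.81.57 is not on the preference list; base rate stands.
The additional-duty order on 1446.81.57 targets Casica, not Belune; it does not apply.
Duty = $165,592.35 × 10.5% = $17,387.20.
Total = $93,864.55 + $17,387.20 = $111,251.75.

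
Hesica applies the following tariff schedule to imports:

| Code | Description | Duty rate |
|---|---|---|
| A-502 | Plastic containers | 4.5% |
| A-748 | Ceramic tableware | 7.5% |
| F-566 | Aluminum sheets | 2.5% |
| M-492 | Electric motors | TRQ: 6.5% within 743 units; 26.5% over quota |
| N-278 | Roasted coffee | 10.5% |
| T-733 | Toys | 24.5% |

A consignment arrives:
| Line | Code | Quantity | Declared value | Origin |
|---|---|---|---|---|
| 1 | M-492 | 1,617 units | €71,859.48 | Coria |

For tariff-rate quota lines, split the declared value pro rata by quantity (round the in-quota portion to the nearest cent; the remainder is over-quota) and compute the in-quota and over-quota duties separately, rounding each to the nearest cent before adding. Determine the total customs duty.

Line 1 (M-492, Coria, 1,617 units, €71,859.48):
Code M-492 is under a tariff-rate quota (threshold 743 units). In-quota: 743 units at 6.5%; over-quota: 874 units at 26.5%.
Pro-rata value split: in-quota = €71,859.48 × 743/1,617 = €33,018.92; over-quota = €71,859.48 − €33,018.92 = €38,840.56.
In-quota duty = €33,018.92 × 6.5% = €2,146.23. Over-quota duty = €38,840.56 × 26.5% = €10,292.75.
Line duty = €2,146.23 + €10,292.75 = €12,438.98.

€12,438.98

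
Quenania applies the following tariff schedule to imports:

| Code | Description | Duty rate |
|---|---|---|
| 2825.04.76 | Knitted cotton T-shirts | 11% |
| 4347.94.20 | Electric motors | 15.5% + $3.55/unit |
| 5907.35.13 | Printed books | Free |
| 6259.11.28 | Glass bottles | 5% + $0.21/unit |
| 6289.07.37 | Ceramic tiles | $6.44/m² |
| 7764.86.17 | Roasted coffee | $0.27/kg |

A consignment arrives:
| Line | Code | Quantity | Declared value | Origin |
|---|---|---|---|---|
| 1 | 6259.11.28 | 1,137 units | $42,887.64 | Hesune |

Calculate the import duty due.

Line 1 (6259.11.28, Hesune, 1,137 units, $42,887.64):
Base rate for 6259.11.28 is 5% + $0.21/unit.
Duty = $42,887.64 × 5% + 1,137 × $0.21 = $2,383.15.

$2,383.15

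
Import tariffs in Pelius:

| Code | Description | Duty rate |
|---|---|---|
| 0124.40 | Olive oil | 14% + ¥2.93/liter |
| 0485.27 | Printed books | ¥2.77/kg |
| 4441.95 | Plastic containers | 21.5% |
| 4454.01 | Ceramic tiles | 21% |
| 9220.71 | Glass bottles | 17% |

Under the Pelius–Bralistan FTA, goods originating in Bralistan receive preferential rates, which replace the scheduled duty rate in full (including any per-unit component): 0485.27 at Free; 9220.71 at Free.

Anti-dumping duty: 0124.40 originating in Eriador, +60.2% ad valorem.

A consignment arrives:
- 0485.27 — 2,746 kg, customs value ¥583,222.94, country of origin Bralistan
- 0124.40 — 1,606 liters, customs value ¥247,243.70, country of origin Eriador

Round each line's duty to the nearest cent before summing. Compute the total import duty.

Line 1 (0485.27, Bralistan, 2,746 kg, ¥583,222.94):
Base rate for 0485.27 is ¥2.77/kg.
Origin Bralistan qualifies under the Pelius–Bralistan agreement and 0485.27 is covered: preferential rate Free applies instead.
Duty = ¥583,222.94 × 0% = ¥0.00.
Line 2 (0124.40, Eriador, 1,606 liters, ¥247,243.70):
Base rate for 0124.40 is 14% + ¥2.93/liter.
Additional duty on 0124.40 from Eriador: +60.2%. Applied ad valorem rate: 14% + 60.2% = 74.2%.
Duty = ¥247,243.70 × 74.2% + 1,606 × ¥2.93 = ¥188,160.41.
Total = ¥0.00 + ¥188,160.41 = ¥188,160.41.

¥188,160.41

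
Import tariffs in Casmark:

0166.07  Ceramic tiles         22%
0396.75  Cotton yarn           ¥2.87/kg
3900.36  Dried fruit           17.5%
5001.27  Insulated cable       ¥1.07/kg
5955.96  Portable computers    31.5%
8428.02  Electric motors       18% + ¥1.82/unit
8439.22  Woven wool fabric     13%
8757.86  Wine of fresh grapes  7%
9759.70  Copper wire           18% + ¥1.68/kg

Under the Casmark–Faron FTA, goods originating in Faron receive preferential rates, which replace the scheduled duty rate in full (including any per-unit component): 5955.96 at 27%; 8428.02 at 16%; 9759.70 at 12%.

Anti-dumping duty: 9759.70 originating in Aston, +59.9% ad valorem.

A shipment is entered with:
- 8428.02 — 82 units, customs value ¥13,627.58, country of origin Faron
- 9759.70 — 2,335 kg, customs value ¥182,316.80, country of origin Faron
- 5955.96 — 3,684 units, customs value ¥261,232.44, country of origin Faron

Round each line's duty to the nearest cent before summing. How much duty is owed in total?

¥94,591.19

Line 1 (8428.02, Faron, 82 units, ¥13,627.58):
Base rate for 8428.02 is 18% + ¥1.82/unit.
Origin Faron qualifies under the Casmark–Faron agreement and 8428.02 is covered: preferential rate 16% applies instead.
Duty = ¥13,627.58 × 16% = ¥2,180.41.
Line 2 (9759.70, Faron, 2,335 kg, ¥182,316.80):
Base rate for 9759.70 is 18% + ¥1.68/kg.
Origin Faron qualifies under the Casmark–Faron agreement and 9759.70 is covered: preferential rate 12% applies instead.
The additional-duty order on 9759.70 targets Aston, not Faron; it does not apply.
Duty = ¥182,316.80 × 12% = ¥21,878.02.
Line 3 (5955.96, Faron, 3,684 units, ¥261,232.44):
Base rate for 5955.96 is 31.5%.
Origin Faron qualifies under the Casmark–Faron agreement and 5955.96 is covered: preferential rate 27% applies instead.
Duty = ¥261,232.44 × 27% = ¥70,532.76.
Total = ¥2,180.41 + ¥21,878.02 + ¥70,532.76 = ¥94,591.19.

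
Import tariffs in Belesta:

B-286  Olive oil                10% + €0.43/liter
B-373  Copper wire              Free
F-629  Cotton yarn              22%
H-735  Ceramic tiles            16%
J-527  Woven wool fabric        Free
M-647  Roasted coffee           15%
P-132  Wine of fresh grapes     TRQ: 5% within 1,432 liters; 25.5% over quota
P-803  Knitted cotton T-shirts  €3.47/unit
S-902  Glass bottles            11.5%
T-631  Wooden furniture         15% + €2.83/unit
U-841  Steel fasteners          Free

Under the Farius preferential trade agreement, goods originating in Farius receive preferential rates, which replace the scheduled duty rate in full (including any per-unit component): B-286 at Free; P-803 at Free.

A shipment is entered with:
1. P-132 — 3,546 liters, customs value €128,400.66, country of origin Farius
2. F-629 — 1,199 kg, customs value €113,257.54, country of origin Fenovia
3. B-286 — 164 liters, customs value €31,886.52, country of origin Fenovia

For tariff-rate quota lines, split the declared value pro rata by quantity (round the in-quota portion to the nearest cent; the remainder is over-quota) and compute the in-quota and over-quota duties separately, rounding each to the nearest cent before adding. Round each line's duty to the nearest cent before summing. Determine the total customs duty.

Line 1 (P-132, Farius, 3,546 liters, €128,400.66):
Code P-132 is under a tariff-rate quota (threshold 1,432 liters). In-quota: 1,432 liters at 5%; over-quota: 2,114 liters at 25.5%.
Pro-rata value split: in-quota = €128,400.66 × 1,432/3,546 = €51,852.72; over-quota = €128,400.66 − €51,852.72 = €76,547.94.
In-quota duty = €51,852.72 × 5% = €2,592.64. Over-quota duty = €76,547.94 × 25.5% = €19,519.72.
Line duty = €2,592.64 + €19,519.72 = €22,112.36.
Line 2 (F-629, Fenovia, 1,199 kg, €113,257.54):
Base rate for F-629 is 22%.
Duty = €113,257.54 × 22% = €24,916.66.
Line 3 (B-286, Fenovia, 164 liters, €31,886.52):
Base rate for B-286 is 10% + €0.43/liter.
B-286 has an FTA preferential rate, but origin Fenovia is not Farius; base rate stands.
Duty = €31,886.52 × 10% + 164 × €0.43 = €3,259.17.
Total = €22,112.36 + €24,916.66 + €3,259.17 = €50,288.19.

€50,288.19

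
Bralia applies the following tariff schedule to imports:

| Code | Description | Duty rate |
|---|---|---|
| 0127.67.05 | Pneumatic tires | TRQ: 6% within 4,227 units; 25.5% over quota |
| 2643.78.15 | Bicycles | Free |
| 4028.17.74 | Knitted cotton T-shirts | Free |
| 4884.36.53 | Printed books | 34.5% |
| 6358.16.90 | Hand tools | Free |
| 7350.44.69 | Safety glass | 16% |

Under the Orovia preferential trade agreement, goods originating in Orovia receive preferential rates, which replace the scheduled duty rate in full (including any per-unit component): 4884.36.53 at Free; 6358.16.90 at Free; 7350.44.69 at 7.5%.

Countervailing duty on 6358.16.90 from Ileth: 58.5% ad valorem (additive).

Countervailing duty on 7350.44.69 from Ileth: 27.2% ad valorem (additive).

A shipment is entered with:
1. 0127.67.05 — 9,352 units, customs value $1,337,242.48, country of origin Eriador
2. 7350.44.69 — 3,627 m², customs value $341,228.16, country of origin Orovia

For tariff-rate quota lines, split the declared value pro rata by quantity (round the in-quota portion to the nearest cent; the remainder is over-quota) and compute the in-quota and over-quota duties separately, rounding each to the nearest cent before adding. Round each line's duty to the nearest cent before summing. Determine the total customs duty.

$248,727.29

Line 1 (0127.67.05, Eriador, 9,352 units, $1,337,242.48):
Code 0127.67.05 is under a tariff-rate quota (threshold 4,227 units). In-quota: 4,227 units at 6%; over-quota: 5,125 units at 25.5%.
Pro-rata value split: in-quota = $1,337,242.48 × 4,227/9,352 = $604,418.73; over-quota = $1,337,242.48 − $604,418.73 = $732,823.75.
In-quota duty = $604,418.73 × 6% = $36,265.12. Over-quota duty = $732,823.75 × 25.5% = $186,870.06.
Line duty = $36,265.12 + $186,870.06 = $223,135.18.
Line 2 (7350.44.69, Orovia, 3,627 m², $341,228.16):
Base rate for 7350.44.69 is 16%.
Origin Orovia qualifies under the Bralia–Orovia agreement and 7350.44.69 is covered: preferential rate 7.5% applies instead.
The additional-duty order on 7350.44.69 targets Ileth, not Orovia; it does not apply.
Duty = $341,228.16 × 7.5% = $25,592.11.
Total = $223,135.18 + $25,592.11 = $248,727.29.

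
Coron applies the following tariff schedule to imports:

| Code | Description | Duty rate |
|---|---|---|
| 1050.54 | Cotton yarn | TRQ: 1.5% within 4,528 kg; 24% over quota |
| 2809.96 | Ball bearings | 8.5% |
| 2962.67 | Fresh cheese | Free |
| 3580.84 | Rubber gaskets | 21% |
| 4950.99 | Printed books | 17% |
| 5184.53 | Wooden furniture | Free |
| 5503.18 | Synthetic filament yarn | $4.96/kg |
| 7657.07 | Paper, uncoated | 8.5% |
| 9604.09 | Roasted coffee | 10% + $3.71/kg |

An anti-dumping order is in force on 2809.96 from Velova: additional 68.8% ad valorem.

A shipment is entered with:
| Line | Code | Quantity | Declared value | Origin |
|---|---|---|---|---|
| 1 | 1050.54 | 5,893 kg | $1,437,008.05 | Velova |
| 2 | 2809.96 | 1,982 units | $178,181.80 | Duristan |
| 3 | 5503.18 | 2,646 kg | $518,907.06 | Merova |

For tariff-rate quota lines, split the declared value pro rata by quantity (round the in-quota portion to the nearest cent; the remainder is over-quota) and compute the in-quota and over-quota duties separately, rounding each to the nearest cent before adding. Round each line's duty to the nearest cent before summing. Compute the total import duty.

Line 1 (1050.54, Velova, 5,893 kg, $1,437,008.05):
Code 1050.54 is under a tariff-rate quota (threshold 4,528 kg). In-quota: 4,528 kg at 1.5%; over-quota: 1,365 kg at 24%.
Pro-rata value split: in-quota = $1,437,008.05 × 4,528/5,893 = $1,104,152.80; over-quota = $1,437,008.05 − $1,104,152.80 = $332,855.25.
In-quota duty = $1,104,152.80 × 1.5% = $16,562.29. Over-quota duty = $332,855.25 × 24% = $79,885.26.
Line duty = $16,562.29 + $79,885.26 = $96,447.55.
Line 2 (2809.96, Duristan, 1,982 units, $178,181.80):
Base rate for 2809.96 is 8.5%.
The additional-duty order on 2809.96 targets Velova, not Duristan; it does not apply.
Duty = $178,181.80 × 8.5% = $15,145.45.
Line 3 (5503.18, Merova, 2,646 kg, $518,907.06):
Base rate for 5503.18 is $4.96/kg.
Duty = 2,646 × $4.96 = $13,124.16.
Total = $96,447.55 + $15,145.45 + $13,124.16 = $124,717.16.

$124,717.16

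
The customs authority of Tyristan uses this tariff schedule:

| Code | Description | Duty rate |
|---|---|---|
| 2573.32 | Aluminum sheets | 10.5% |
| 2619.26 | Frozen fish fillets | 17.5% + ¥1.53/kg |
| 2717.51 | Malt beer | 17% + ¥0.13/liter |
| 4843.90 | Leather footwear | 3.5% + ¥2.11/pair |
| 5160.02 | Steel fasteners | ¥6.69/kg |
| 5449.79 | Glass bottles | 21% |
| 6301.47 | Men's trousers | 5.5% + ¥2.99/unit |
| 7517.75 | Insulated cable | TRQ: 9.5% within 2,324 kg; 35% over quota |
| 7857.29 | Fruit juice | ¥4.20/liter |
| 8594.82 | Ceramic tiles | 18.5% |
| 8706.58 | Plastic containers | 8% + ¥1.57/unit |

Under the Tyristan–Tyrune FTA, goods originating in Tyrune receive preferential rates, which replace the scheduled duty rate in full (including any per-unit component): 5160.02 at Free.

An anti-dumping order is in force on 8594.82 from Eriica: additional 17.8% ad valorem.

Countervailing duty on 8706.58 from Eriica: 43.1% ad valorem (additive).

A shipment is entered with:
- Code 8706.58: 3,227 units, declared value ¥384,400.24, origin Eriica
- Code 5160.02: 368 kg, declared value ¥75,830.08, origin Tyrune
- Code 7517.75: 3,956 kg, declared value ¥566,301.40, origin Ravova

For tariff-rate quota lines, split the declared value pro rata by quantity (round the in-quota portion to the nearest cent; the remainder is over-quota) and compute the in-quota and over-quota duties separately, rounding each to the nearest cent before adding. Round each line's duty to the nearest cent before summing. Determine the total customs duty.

Line 1 (8706.58, Eriica, 3,227 units, ¥384,400.24):
Base rate for 8706.58 is 8% + ¥1.57/unit.
Additional duty on 8706.58 from Eriica: +43.1%. Applied ad valorem rate: 8% + 43.1% = 51.1%.
Duty = ¥384,400.24 × 51.1% + 3,227 × ¥1.57 = ¥201,494.91.
Line 2 (5160.02, Tyrune, 368 kg, ¥75,830.08):
Base rate for 5160.02 is ¥6.69/kg.
Origin Tyrune qualifies under the Tyristan–Tyrune agreement and 5160.02 is covered: preferential rate Free applies instead.
Duty = ¥75,830.08 × 0% = ¥0.00.
Line 3 (7517.75, Ravova, 3,956 kg, ¥566,301.40):
Code 7517.75 is under a tariff-rate quota (threshold 2,324 kg). In-quota: 2,324 kg at 9.5%; over-quota: 1,632 kg at 35%.
Pro-rata value split: in-quota = ¥566,301.40 × 2,324/3,956 = ¥332,680.60; over-quota = ¥566,301.40 − ¥332,680.60 = ¥233,620.80.
In-quota duty = ¥332,680.60 × 9.5% = ¥31,604.66. Over-quota duty = ¥233,620.80 × 35% = ¥81,767.28.
Line duty = ¥31,604.66 + ¥81,767.28 = ¥113,371.94.
Total = ¥201,494.91 + ¥0.00 + ¥113,371.94 = ¥314,866.85.

¥314,866.85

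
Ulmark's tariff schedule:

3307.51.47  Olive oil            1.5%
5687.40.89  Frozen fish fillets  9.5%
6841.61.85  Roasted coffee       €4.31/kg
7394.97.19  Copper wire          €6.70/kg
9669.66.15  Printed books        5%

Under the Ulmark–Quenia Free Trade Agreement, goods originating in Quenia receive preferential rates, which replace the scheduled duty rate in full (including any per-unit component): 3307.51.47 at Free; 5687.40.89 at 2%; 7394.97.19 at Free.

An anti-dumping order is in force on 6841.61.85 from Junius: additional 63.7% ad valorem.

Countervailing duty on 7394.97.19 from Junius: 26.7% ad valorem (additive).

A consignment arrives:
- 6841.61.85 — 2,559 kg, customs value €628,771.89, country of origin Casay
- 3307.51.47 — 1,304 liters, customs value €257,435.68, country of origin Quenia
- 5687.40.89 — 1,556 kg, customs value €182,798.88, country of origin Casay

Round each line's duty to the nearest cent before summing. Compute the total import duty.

€28,395.18

Line 1 (6841.61.85, Casay, 2,559 kg, €628,771.89):
Base rate for 6841.61.85 is €4.31/kg.
The additional-duty order on 6841.61.85 targets Junius, not Casay; it does not apply.
Duty = 2,559 × €4.31 = €11,029.29.
Line 2 (3307.51.47, Quenia, 1,304 liters, €257,435.68):
Base rate for 3307.51.47 is 1.5%.
Origin Quenia qualifies under the Ulmark–Quenia agreement and 3307.51.47 is covered: preferential rate Free applies instead.
Duty = €257,435.68 × 0% = €0.00.
Line 3 (5687.40.89, Casay, 1,556 kg, €182,798.88):
Base rate for 5687.40.89 is 9.5%.
5687.40.89 has an FTA preferential rate, but origin Casay is not Quenia; base rate stands.
Duty = €182,798.88 × 9.5% = €17,365.89.
Total = €11,029.29 + €0.00 + €17,365.89 = €28,395.18.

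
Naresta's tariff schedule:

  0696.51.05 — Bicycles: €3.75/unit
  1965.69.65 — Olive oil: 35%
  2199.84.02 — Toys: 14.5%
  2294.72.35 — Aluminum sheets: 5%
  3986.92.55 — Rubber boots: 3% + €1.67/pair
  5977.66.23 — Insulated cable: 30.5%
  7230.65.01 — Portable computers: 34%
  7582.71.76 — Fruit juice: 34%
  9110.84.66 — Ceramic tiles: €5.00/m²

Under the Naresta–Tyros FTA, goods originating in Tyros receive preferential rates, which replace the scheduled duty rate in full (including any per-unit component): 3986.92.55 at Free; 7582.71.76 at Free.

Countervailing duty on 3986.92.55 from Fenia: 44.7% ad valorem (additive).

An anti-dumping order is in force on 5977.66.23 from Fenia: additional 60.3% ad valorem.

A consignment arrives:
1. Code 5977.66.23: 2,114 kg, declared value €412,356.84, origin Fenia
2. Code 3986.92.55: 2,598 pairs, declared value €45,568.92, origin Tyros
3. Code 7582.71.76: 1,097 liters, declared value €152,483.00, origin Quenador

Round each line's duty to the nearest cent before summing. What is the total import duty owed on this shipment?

€426,264.23

Line 1 (5977.66.23, Fenia, 2,114 kg, €412,356.84):
Base rate for 5977.66.23 is 30.5%.
Additional duty on 5977.66.23 from Fenia: +60.3%. Applied ad valorem rate: 30.5% + 60.3% = 90.8%.
Duty = €412,356.84 × 90.8% = €374,420.01.
Line 2 (3986.92.55, Tyros, 2,598 pairs, €45,568.92):
Base rate for 3986.92.55 is 3% + €1.67/pair.
Origin Tyros qualifies under the Naresta–Tyros agreement and 3986.92.55 is covered: preferential rate Free applies instead.
The additional-duty order on 3986.92.55 targets Fenia, not Tyros; it does not apply.
Duty = €45,568.92 × 0% = €0.00.
Line 3 (7582.71.76, Quenador, 1,097 liters, €152,483.00):
Base rate for 7582.71.76 is 34%.
7582.71.76 has an FTA preferential rate, but origin Quenador is not Tyros; base rate stands.
Duty = €152,483.00 × 34% = €51,844.22.
Total = €374,420.01 + €0.00 + €51,844.22 = €426,264.23.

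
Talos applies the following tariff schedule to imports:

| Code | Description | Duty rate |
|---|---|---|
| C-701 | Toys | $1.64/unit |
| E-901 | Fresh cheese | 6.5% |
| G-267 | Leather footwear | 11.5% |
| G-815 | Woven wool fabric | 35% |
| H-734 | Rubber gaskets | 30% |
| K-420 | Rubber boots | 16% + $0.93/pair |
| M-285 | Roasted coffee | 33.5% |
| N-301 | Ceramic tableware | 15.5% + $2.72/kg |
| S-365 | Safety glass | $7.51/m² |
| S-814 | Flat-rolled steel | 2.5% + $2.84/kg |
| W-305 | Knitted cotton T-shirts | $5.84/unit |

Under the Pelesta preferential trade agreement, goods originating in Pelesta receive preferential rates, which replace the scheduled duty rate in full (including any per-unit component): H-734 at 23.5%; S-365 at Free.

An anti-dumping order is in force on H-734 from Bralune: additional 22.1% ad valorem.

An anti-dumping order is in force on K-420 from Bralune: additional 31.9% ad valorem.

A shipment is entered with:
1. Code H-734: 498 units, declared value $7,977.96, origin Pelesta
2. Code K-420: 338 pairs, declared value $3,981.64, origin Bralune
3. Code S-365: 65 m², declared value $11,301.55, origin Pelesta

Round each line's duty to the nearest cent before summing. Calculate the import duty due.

$4,096.37

Line 1 (H-734, Pelesta, 498 units, $7,977.96):
Base rate for H-734 is 30%.
Origin Pelesta qualifies under the Talos–Pelesta agreement and H-734 is covered: preferential rate 23.5% applies instead.
The additional-duty order on H-734 targets Bralune, not Pelesta; it does not apply.
Duty = $7,977.96 × 23.5% = $1,874.82.
Line 2 (K-420, Bralune, 338 pairs, $3,981.64):
Base rate for K-420 is 16% + $0.93/pair.
Additional duty on K-420 from Bralune: +31.9%. Applied ad valorem rate: 16% + 31.9% = 47.9%.
Duty = $3,981.64 × 47.9% + 338 × $0.93 = $2,221.55.
Line 3 (S-365, Pelesta, 65 m², $11,301.55):
Base rate for S-365 is $7.51/m².
Origin Pelesta qualifies under the Talos–Pelesta agreement and S-365 is covered: preferential rate Free applies instead.
Duty = $11,301.55 × 0% = $0.00.
Total = $1,874.82 + $2,221.55 + $0.00 = $4,096.37.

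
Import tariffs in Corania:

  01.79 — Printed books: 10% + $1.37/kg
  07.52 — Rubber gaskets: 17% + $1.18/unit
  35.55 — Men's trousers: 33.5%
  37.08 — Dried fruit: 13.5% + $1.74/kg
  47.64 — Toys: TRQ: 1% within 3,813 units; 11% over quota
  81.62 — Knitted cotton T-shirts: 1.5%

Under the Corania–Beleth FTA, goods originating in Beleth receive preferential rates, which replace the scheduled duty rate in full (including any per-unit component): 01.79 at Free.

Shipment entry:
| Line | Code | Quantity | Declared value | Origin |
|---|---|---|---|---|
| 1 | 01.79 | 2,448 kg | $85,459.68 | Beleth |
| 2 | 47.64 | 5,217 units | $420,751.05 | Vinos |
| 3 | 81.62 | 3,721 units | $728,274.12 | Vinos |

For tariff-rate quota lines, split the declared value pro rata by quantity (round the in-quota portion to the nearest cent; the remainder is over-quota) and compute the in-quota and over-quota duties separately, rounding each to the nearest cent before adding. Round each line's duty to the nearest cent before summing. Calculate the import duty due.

Line 1 (01.79, Beleth, 2,448 kg, $85,459.68):
Base rate for 01.79 is 10% + $1.37/kg.
Origin Beleth qualifies under the Corania–Beleth agreement and 01.79 is covered: preferential rate Free applies instead.
Duty = $85,459.68 × 0% = $0.00.
Line 2 (47.64, Vinos, 5,217 units, $420,751.05):
Code 47.64 is under a tariff-rate quota (threshold 3,813 units). In-quota: 3,813 units at 1%; over-quota: 1,404 units at 11%.
Pro-rata value split: in-quota = $420,751.05 × 3,813/5,217 = $307,518.45; over-quota = $420,751.05 − $307,518.45 = $113,232.60.
In-quota duty = $307,518.45 × 1% = $3,075.18. Over-quota duty = $113,232.60 × 11% = $12,455.59.
Line duty = $3,075.18 + $12,455.59 = $15,530.77.
Line 3 (81.62, Vinos, 3,721 units, $728,274.12):
Base rate for 81.62 is 1.5%.
Duty = $728,274.12 × 1.5% = $10,924.11.
Total = $0.00 + $15,530.77 + $10,924.11 = $26,454.88.

$26,454.88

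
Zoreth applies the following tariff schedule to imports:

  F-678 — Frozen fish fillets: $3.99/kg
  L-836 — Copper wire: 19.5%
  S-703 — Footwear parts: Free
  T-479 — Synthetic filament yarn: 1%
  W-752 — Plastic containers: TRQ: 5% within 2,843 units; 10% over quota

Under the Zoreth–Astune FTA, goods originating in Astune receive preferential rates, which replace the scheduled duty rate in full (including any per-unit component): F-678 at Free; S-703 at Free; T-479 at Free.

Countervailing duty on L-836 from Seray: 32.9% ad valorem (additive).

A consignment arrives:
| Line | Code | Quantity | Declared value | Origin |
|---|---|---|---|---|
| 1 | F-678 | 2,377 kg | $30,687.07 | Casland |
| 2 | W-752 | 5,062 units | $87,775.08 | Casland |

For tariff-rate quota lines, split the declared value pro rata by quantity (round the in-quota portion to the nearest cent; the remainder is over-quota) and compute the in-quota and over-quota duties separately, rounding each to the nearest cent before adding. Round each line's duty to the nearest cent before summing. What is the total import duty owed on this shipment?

Line 1 (F-678, Casland, 2,377 kg, $30,687.07):
Base rate for F-678 is $3.99/kg.
F-678 has an FTA preferential rate, but origin Casland is not Astune; base rate stands.
Duty = 2,377 × $3.99 = $9,484.23.
Line 2 (W-752, Casland, 5,062 units, $87,775.08):
Code W-752 is under a tariff-rate quota (threshold 2,843 units). In-quota: 2,843 units at 5%; over-quota: 2,219 units at 10%.
Pro-rata value split: in-quota = $87,775.08 × 2,843/5,062 = $49,297.62; over-quota = $87,775.08 − $49,297.62 = $38,477.46.
In-quota duty = $49,297.62 × 5% = $2,464.88. Over-quota duty = $38,477.46 × 10% = $3,847.75.
Line duty = $2,464.88 + $3,847.75 = $6,312.63.
Total = $9,484.23 + $6,312.63 = $15,796.86.

$15,796.86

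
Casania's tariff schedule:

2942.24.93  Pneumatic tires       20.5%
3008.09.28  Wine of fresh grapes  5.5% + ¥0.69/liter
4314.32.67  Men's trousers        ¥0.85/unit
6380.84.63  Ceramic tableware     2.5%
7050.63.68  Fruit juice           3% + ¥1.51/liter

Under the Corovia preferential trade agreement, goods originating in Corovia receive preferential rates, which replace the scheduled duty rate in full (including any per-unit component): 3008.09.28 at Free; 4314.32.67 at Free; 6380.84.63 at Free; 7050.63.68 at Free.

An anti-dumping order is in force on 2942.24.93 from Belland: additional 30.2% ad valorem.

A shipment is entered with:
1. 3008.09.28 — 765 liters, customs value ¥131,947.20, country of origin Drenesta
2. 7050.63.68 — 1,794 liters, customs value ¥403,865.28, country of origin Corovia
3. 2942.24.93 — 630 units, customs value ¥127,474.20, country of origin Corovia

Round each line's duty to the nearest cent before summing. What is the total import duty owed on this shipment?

¥33,917.16

Line 1 (3008.09.28, Drenesta, 765 liters, ¥131,947.20):
Base rate for 3008.09.28 is 5.5% + ¥0.69/liter.
3008.09.28 has an FTA preferential rate, but origin Drenesta is not Corovia; base rate stands.
Duty = ¥131,947.20 × 5.5% + 765 × ¥0.69 = ¥7,784.95.
Line 2 (7050.63.68, Corovia, 1,794 liters, ¥403,865.28):
Base rate for 7050.63.68 is 3% + ¥1.51/liter.
Origin Corovia qualifies under the Casania–Corovia agreement and 7050.63.68 is covered: preferential rate Free applies instead.
Duty = ¥403,865.28 × 0% = ¥0.00.
Line 3 (2942.24.93, Corovia, 630 units, ¥127,474.20):
Base rate for 2942.24.93 is 20.5%.
Origin Corovia is the FTA partner but 2942.24.93 is not on the preference list; base rate stands.
The additional-duty order on 2942.24.93 targets Belland, not Corovia; it does not apply.
Duty = ¥127,474.20 × 20.5% = ¥26,132.21.
Total = ¥7,784.95 + ¥0.00 + ¥26,132.21 = ¥33,917.16.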